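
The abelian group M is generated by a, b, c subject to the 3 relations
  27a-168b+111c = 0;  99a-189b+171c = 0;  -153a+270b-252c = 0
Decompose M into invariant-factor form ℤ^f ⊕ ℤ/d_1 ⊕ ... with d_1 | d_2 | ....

Answer: M ≅ ℤ/3 ⊕ ℤ/9 ⊕ ℤ/27

Derivation:
rank_ℚ(R)=3; free=3−3=0
SNF(R) diag = [3, 9, 27] → torsion [3, 9, 27]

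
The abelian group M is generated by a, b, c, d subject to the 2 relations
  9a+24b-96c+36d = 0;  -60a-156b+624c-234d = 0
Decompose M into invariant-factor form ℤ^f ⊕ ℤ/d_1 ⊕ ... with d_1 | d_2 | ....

rank_ℚ(R)=2; free=4−2=2
SNF(R) diag = [3, 6] → torsion [3, 6]

Answer: M ≅ ℤ^2 ⊕ ℤ/3 ⊕ ℤ/6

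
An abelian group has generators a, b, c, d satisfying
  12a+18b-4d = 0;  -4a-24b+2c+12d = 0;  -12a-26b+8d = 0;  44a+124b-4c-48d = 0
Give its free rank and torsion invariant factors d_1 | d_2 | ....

Answer: M ≅ ℤ/2 ⊕ ℤ/2 ⊕ ℤ/4 ⊕ ℤ/12

Derivation:
rank_ℚ(R)=4; free=4−4=0
SNF(R) diag = [2, 2, 4, 12] → torsion [2, 2, 4, 12]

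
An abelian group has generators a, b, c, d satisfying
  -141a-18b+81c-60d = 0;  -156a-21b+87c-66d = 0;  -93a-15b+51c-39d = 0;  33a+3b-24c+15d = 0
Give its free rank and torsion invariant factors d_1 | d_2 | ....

rank_ℚ(R)=4; free=4−4=0
SNF(R) diag = [3, 3, 3, 9] → torsion [3, 3, 3, 9]

Answer: M ≅ ℤ/3 ⊕ ℤ/3 ⊕ ℤ/3 ⊕ ℤ/9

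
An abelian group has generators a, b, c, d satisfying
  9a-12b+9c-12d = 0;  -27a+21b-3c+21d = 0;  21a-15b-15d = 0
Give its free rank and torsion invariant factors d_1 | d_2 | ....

Answer: M ≅ ℤ^1 ⊕ ℤ/3 ⊕ ℤ/3 ⊕ ℤ/3

Derivation:
rank_ℚ(R)=3; free=4−3=1
SNF(R) diag = [3, 3, 3] → torsion [3, 3, 3]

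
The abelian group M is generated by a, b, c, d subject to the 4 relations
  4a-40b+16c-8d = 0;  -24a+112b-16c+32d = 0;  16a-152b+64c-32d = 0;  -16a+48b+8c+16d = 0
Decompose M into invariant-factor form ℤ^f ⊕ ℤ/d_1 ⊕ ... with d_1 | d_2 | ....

Answer: M ≅ ℤ/4 ⊕ ℤ/8 ⊕ ℤ/8 ⊕ ℤ/16

Derivation:
rank_ℚ(R)=4; free=4−4=0
SNF(R) diag = [4, 8, 8, 16] → torsion [4, 8, 8, 16]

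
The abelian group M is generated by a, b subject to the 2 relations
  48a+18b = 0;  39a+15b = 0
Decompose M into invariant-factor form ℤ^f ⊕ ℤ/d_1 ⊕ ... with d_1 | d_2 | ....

Answer: M ≅ ℤ/3 ⊕ ℤ/6

Derivation:
rank_ℚ(R)=2; free=2−2=0
SNF(R) diag = [3, 6] → torsion [3, 6]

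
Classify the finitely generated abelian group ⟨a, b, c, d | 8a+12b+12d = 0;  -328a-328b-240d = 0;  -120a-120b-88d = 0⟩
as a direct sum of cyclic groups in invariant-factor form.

rank_ℚ(R)=3; free=4−3=1
SNF(R) diag = [4, 8, 8] → torsion [4, 8, 8]

Answer: M ≅ ℤ^1 ⊕ ℤ/4 ⊕ ℤ/8 ⊕ ℤ/8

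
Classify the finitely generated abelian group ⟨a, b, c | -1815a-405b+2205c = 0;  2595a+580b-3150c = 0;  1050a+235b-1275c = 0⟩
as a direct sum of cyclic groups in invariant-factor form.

Answer: M ≅ ℤ/5 ⊕ ℤ/15 ⊕ ℤ/30

Derivation:
rank_ℚ(R)=3; free=3−3=0
SNF(R) diag = [5, 15, 30] → torsion [5, 15, 30]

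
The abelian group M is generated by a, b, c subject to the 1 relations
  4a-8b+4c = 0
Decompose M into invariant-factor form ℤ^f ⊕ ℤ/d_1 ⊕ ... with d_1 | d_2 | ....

Answer: M ≅ ℤ^2 ⊕ ℤ/4

Derivation:
rank_ℚ(R)=1; free=3−1=2
SNF(R) diag = [4] → torsion [4]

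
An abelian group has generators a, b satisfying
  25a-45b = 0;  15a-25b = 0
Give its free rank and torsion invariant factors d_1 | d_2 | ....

rank_ℚ(R)=2; free=2−2=0
SNF(R) diag = [5, 10] → torsion [5, 10]

Answer: M ≅ ℤ/5 ⊕ ℤ/10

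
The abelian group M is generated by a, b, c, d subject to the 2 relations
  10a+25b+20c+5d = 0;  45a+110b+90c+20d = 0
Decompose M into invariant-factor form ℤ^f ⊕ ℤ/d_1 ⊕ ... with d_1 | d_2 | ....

rank_ℚ(R)=2; free=4−2=2
SNF(R) diag = [5, 5] → torsion [5, 5]

Answer: M ≅ ℤ^2 ⊕ ℤ/5 ⊕ ℤ/5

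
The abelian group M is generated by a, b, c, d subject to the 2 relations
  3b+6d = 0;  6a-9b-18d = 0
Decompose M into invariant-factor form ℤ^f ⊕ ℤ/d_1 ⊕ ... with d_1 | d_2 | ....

rank_ℚ(R)=2; free=4−2=2
SNF(R) diag = [3, 6] → torsion [3, 6]

Answer: M ≅ ℤ^2 ⊕ ℤ/3 ⊕ ℤ/6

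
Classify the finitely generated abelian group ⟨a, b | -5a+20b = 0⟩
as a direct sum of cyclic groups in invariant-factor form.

Answer: M ≅ ℤ^1 ⊕ ℤ/5

Derivation:
rank_ℚ(R)=1; free=2−1=1
SNF(R) diag = [5] → torsion [5]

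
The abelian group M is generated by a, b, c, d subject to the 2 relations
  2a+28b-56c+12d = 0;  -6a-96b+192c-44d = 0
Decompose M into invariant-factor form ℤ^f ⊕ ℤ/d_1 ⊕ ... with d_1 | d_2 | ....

rank_ℚ(R)=2; free=4−2=2
SNF(R) diag = [2, 4] → torsion [2, 4]

Answer: M ≅ ℤ^2 ⊕ ℤ/2 ⊕ ℤ/4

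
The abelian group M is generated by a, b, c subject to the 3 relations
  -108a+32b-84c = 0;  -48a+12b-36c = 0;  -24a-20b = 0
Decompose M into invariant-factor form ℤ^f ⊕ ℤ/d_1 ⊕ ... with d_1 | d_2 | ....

Answer: M ≅ ℤ/4 ⊕ ℤ/12 ⊕ ℤ/12

Derivation:
rank_ℚ(R)=3; free=3−3=0
SNF(R) diag = [4, 12, 12] → torsion [4, 12, 12]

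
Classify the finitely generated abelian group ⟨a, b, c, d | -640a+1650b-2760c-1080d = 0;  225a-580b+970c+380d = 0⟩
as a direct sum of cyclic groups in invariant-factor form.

Answer: M ≅ ℤ^2 ⊕ ℤ/5 ⊕ ℤ/10

Derivation:
rank_ℚ(R)=2; free=4−2=2
SNF(R) diag = [5, 10] → torsion [5, 10]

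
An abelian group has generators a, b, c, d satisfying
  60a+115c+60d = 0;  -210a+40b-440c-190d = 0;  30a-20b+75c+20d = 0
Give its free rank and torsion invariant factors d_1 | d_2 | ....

Answer: M ≅ ℤ^1 ⊕ ℤ/5 ⊕ ℤ/10 ⊕ ℤ/30

Derivation:
rank_ℚ(R)=3; free=4−3=1
SNF(R) diag = [5, 10, 30] → torsion [5, 10, 30]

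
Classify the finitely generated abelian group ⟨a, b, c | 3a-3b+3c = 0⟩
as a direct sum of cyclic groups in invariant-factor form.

Answer: M ≅ ℤ^2 ⊕ ℤ/3

Derivation:
rank_ℚ(R)=1; free=3−1=2
SNF(R) diag = [3] → torsion [3]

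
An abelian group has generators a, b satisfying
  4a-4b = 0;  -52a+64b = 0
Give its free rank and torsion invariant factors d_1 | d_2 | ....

rank_ℚ(R)=2; free=2−2=0
SNF(R) diag = [4, 12] → torsion [4, 12]

Answer: M ≅ ℤ/4 ⊕ ℤ/12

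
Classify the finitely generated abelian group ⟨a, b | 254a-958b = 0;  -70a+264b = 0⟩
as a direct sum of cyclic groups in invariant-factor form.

rank_ℚ(R)=2; free=2−2=0
SNF(R) diag = [2, 2] → torsion [2, 2]

Answer: M ≅ ℤ/2 ⊕ ℤ/2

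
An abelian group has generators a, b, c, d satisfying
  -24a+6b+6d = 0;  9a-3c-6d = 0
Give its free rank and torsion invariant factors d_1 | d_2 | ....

rank_ℚ(R)=2; free=4−2=2
SNF(R) diag = [3, 6] → torsion [3, 6]

Answer: M ≅ ℤ^2 ⊕ ℤ/3 ⊕ ℤ/6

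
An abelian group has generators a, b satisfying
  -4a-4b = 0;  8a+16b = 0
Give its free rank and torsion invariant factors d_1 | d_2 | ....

Answer: M ≅ ℤ/4 ⊕ ℤ/8

Derivation:
rank_ℚ(R)=2; free=2−2=0
SNF(R) diag = [4, 8] → torsion [4, 8]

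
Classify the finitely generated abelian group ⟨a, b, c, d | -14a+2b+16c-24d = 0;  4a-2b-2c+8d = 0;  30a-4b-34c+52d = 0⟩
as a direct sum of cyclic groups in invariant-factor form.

rank_ℚ(R)=3; free=4−3=1
SNF(R) diag = [2, 2, 4] → torsion [2, 2, 4]

Answer: M ≅ ℤ^1 ⊕ ℤ/2 ⊕ ℤ/2 ⊕ ℤ/4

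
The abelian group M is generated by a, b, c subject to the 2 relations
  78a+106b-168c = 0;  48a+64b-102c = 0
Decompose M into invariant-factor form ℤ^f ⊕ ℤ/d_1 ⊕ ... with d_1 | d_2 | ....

Answer: M ≅ ℤ^1 ⊕ ℤ/2 ⊕ ℤ/6

Derivation:
rank_ℚ(R)=2; free=3−2=1
SNF(R) diag = [2, 6] → torsion [2, 6]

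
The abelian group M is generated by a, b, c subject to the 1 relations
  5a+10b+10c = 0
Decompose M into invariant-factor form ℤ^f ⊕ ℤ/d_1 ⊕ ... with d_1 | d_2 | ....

Answer: M ≅ ℤ^2 ⊕ ℤ/5

Derivation:
rank_ℚ(R)=1; free=3−1=2
SNF(R) diag = [5] → torsion [5]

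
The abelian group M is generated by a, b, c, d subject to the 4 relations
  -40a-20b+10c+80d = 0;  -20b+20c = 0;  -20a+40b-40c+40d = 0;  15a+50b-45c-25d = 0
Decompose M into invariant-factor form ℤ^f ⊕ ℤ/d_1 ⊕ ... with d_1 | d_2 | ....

rank_ℚ(R)=4; free=4−4=0
SNF(R) diag = [5, 10, 20, 20] → torsion [5, 10, 20, 20]

Answer: M ≅ ℤ/5 ⊕ ℤ/10 ⊕ ℤ/20 ⊕ ℤ/20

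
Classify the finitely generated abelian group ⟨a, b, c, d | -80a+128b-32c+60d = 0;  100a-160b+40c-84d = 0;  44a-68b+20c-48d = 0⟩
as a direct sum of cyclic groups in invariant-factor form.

Answer: M ≅ ℤ^1 ⊕ ℤ/4 ⊕ ℤ/12 ⊕ ℤ/36

Derivation:
rank_ℚ(R)=3; free=4−3=1
SNF(R) diag = [4, 12, 36] → torsion [4, 12, 36]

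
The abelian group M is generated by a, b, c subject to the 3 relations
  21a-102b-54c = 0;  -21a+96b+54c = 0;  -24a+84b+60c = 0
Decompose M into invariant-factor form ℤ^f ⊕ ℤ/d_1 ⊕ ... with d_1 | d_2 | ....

Answer: M ≅ ℤ/3 ⊕ ℤ/6 ⊕ ℤ/12

Derivation:
rank_ℚ(R)=3; free=3−3=0
SNF(R) diag = [3, 6, 12] → torsion [3, 6, 12]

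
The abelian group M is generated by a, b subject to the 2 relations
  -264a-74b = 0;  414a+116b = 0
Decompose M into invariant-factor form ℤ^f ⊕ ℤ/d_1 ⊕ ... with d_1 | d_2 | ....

rank_ℚ(R)=2; free=2−2=0
SNF(R) diag = [2, 6] → torsion [2, 6]

Answer: M ≅ ℤ/2 ⊕ ℤ/6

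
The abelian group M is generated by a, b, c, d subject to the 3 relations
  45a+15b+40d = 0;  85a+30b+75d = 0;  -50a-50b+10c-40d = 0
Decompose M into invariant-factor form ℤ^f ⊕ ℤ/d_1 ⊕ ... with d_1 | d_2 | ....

rank_ℚ(R)=3; free=4−3=1
SNF(R) diag = [5, 5, 10] → torsion [5, 5, 10]

Answer: M ≅ ℤ^1 ⊕ ℤ/5 ⊕ ℤ/5 ⊕ ℤ/10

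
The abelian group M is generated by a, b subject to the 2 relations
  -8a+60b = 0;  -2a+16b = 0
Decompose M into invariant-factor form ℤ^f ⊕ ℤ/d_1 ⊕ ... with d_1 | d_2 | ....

Answer: M ≅ ℤ/2 ⊕ ℤ/4

Derivation:
rank_ℚ(R)=2; free=2−2=0
SNF(R) diag = [2, 4] → torsion [2, 4]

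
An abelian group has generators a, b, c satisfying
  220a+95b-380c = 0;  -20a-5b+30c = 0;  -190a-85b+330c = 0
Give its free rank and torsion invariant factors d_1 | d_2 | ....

rank_ℚ(R)=3; free=3−3=0
SNF(R) diag = [5, 10, 30] → torsion [5, 10, 30]

Answer: M ≅ ℤ/5 ⊕ ℤ/10 ⊕ ℤ/30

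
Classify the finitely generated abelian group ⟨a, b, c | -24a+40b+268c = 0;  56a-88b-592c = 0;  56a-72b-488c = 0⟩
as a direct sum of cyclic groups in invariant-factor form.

rank_ℚ(R)=3; free=3−3=0
SNF(R) diag = [4, 8, 16] → torsion [4, 8, 16]

Answer: M ≅ ℤ/4 ⊕ ℤ/8 ⊕ ℤ/16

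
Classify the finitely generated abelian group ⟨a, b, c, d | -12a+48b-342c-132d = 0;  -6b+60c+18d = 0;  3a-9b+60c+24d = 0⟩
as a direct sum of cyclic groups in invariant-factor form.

rank_ℚ(R)=3; free=4−3=1
SNF(R) diag = [3, 6, 18] → torsion [3, 6, 18]

Answer: M ≅ ℤ^1 ⊕ ℤ/3 ⊕ ℤ/6 ⊕ ℤ/18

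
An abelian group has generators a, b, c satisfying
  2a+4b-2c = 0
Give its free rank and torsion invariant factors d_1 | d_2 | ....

Answer: M ≅ ℤ^2 ⊕ ℤ/2

Derivation:
rank_ℚ(R)=1; free=3−1=2
SNF(R) diag = [2] → torsion [2]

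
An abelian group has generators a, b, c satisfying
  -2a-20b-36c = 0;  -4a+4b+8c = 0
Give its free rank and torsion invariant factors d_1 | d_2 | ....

Answer: M ≅ ℤ^1 ⊕ ℤ/2 ⊕ ℤ/4

Derivation:
rank_ℚ(R)=2; free=3−2=1
SNF(R) diag = [2, 4] → torsion [2, 4]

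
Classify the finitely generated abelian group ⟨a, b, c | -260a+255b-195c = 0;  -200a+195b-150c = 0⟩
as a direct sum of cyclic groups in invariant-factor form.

rank_ℚ(R)=2; free=3−2=1
SNF(R) diag = [5, 15] → torsion [5, 15]

Answer: M ≅ ℤ^1 ⊕ ℤ/5 ⊕ ℤ/15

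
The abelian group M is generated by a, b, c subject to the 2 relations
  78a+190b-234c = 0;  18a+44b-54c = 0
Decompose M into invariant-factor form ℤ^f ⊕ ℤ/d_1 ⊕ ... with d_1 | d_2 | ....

Answer: M ≅ ℤ^1 ⊕ ℤ/2 ⊕ ℤ/6

Derivation:
rank_ℚ(R)=2; free=3−2=1
SNF(R) diag = [2, 6] → torsion [2, 6]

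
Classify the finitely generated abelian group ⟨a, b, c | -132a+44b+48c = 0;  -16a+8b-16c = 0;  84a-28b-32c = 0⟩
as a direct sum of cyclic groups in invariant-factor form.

Answer: M ≅ ℤ/4 ⊕ ℤ/8 ⊕ ℤ/16

Derivation:
rank_ℚ(R)=3; free=3−3=0
SNF(R) diag = [4, 8, 16] → torsion [4, 8, 16]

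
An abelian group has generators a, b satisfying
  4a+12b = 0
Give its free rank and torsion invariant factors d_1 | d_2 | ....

Answer: M ≅ ℤ^1 ⊕ ℤ/4

Derivation:
rank_ℚ(R)=1; free=2−1=1
SNF(R) diag = [4] → torsion [4]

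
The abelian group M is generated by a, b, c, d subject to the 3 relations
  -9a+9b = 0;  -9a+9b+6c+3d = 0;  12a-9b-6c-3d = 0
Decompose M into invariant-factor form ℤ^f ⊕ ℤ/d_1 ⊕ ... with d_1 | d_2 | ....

rank_ℚ(R)=3; free=4−3=1
SNF(R) diag = [3, 3, 9] → torsion [3, 3, 9]

Answer: M ≅ ℤ^1 ⊕ ℤ/3 ⊕ ℤ/3 ⊕ ℤ/9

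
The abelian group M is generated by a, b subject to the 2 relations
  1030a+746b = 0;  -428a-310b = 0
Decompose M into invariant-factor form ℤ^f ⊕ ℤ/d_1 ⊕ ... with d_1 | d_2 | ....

rank_ℚ(R)=2; free=2−2=0
SNF(R) diag = [2, 6] → torsion [2, 6]

Answer: M ≅ ℤ/2 ⊕ ℤ/6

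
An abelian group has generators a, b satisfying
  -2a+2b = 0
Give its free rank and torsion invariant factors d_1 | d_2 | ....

rank_ℚ(R)=1; free=2−1=1
SNF(R) diag = [2] → torsion [2]

Answer: M ≅ ℤ^1 ⊕ ℤ/2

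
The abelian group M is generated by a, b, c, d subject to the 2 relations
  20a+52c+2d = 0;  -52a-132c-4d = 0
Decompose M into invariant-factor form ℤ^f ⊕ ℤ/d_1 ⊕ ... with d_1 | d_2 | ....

Answer: M ≅ ℤ^2 ⊕ ℤ/2 ⊕ ℤ/4

Derivation:
rank_ℚ(R)=2; free=4−2=2
SNF(R) diag = [2, 4] → torsion [2, 4]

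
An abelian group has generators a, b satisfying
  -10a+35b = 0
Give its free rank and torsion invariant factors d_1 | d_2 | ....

rank_ℚ(R)=1; free=2−1=1
SNF(R) diag = [5] → torsion [5]

Answer: M ≅ ℤ^1 ⊕ ℤ/5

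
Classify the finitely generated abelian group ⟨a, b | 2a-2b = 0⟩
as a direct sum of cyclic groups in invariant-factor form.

rank_ℚ(R)=1; free=2−1=1
SNF(R) diag = [2] → torsion [2]

Answer: M ≅ ℤ^1 ⊕ ℤ/2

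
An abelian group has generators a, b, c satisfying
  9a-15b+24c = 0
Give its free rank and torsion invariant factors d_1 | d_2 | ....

Answer: M ≅ ℤ^2 ⊕ ℤ/3

Derivation:
rank_ℚ(R)=1; free=3−1=2
SNF(R) diag = [3] → torsion [3]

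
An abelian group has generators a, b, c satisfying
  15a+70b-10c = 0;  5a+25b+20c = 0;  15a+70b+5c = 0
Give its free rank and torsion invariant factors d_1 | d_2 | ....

Answer: M ≅ ℤ/5 ⊕ ℤ/5 ⊕ ℤ/15

Derivation:
rank_ℚ(R)=3; free=3−3=0
SNF(R) diag = [5, 5, 15] → torsion [5, 5, 15]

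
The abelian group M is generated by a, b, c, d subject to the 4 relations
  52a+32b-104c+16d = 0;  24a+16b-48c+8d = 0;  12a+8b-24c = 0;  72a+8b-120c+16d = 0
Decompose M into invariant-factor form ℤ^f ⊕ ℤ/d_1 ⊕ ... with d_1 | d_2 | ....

Answer: M ≅ ℤ/4 ⊕ ℤ/8 ⊕ ℤ/8 ⊕ ℤ/24

Derivation:
rank_ℚ(R)=4; free=4−4=0
SNF(R) diag = [4, 8, 8, 24] → torsion [4, 8, 8, 24]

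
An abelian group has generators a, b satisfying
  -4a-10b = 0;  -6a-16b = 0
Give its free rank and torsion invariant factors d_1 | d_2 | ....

rank_ℚ(R)=2; free=2−2=0
SNF(R) diag = [2, 2] → torsion [2, 2]

Answer: M ≅ ℤ/2 ⊕ ℤ/2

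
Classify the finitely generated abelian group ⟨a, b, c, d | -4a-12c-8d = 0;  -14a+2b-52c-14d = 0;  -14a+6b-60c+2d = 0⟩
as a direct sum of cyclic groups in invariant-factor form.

Answer: M ≅ ℤ^1 ⊕ ℤ/2 ⊕ ℤ/4 ⊕ ℤ/12

Derivation:
rank_ℚ(R)=3; free=4−3=1
SNF(R) diag = [2, 4, 12] → torsion [2, 4, 12]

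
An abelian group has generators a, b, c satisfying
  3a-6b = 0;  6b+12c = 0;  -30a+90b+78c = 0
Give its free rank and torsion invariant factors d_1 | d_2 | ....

rank_ℚ(R)=3; free=3−3=0
SNF(R) diag = [3, 6, 18] → torsion [3, 6, 18]

Answer: M ≅ ℤ/3 ⊕ ℤ/6 ⊕ ℤ/18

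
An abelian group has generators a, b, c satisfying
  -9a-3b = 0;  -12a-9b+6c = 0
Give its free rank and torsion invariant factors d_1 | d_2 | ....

Answer: M ≅ ℤ^1 ⊕ ℤ/3 ⊕ ℤ/3

Derivation:
rank_ℚ(R)=2; free=3−2=1
SNF(R) diag = [3, 3] → torsion [3, 3]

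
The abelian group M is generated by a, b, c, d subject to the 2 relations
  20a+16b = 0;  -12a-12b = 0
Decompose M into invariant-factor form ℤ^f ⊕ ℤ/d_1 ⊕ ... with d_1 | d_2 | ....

Answer: M ≅ ℤ^2 ⊕ ℤ/4 ⊕ ℤ/12

Derivation:
rank_ℚ(R)=2; free=4−2=2
SNF(R) diag = [4, 12] → torsion [4, 12]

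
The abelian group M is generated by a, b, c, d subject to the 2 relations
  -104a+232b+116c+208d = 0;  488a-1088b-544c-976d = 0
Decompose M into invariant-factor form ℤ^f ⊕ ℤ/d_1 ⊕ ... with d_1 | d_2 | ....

Answer: M ≅ ℤ^2 ⊕ ℤ/4 ⊕ ℤ/8

Derivation:
rank_ℚ(R)=2; free=4−2=2
SNF(R) diag = [4, 8] → torsion [4, 8]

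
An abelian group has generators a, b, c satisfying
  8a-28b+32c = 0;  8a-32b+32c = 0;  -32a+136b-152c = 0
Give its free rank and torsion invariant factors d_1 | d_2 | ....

Answer: M ≅ ℤ/4 ⊕ ℤ/8 ⊕ ℤ/24

Derivation:
rank_ℚ(R)=3; free=3−3=0
SNF(R) diag = [4, 8, 24] → torsion [4, 8, 24]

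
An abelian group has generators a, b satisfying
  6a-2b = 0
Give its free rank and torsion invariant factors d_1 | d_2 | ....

rank_ℚ(R)=1; free=2−1=1
SNF(R) diag = [2] → torsion [2]

Answer: M ≅ ℤ^1 ⊕ ℤ/2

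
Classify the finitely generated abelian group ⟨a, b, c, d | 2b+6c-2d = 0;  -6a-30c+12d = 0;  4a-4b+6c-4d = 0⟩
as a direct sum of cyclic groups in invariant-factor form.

rank_ℚ(R)=3; free=4−3=1
SNF(R) diag = [2, 2, 6] → torsion [2, 2, 6]

Answer: M ≅ ℤ^1 ⊕ ℤ/2 ⊕ ℤ/2 ⊕ ℤ/6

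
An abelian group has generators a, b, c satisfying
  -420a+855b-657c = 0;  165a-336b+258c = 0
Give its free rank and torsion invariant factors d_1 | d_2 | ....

Answer: M ≅ ℤ^1 ⊕ ℤ/3 ⊕ ℤ/3

Derivation:
rank_ℚ(R)=2; free=3−2=1
SNF(R) diag = [3, 3] → torsion [3, 3]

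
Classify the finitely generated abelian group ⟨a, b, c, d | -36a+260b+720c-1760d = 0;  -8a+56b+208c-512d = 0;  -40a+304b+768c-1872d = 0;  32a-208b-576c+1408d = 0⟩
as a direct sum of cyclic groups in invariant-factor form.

Answer: M ≅ ℤ/4 ⊕ ℤ/8 ⊕ ℤ/16 ⊕ ℤ/32

Derivation:
rank_ℚ(R)=4; free=4−4=0
SNF(R) diag = [4, 8, 16, 32] → torsion [4, 8, 16, 32]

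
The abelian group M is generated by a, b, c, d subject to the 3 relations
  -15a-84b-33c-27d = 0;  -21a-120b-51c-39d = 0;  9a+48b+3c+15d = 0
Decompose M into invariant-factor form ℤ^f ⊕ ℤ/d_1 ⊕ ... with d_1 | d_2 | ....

rank_ℚ(R)=3; free=4−3=1
SNF(R) diag = [3, 6, 12] → torsion [3, 6, 12]

Answer: M ≅ ℤ^1 ⊕ ℤ/3 ⊕ ℤ/6 ⊕ ℤ/12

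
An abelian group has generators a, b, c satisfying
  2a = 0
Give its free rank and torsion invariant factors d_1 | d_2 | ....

rank_ℚ(R)=1; free=3−1=2
SNF(R) diag = [2] → torsion [2]

Answer: M ≅ ℤ^2 ⊕ ℤ/2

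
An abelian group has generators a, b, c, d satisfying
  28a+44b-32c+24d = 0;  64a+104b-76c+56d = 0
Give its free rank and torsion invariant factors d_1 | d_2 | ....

Answer: M ≅ ℤ^2 ⊕ ℤ/4 ⊕ ℤ/4

Derivation:
rank_ℚ(R)=2; free=4−2=2
SNF(R) diag = [4, 4] → torsion [4, 4]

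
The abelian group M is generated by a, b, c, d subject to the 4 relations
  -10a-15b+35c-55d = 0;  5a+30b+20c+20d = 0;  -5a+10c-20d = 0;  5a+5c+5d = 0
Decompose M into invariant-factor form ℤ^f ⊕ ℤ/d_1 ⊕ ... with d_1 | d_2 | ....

Answer: M ≅ ℤ/5 ⊕ ℤ/15 ⊕ ℤ/15 ⊕ ℤ/30

Derivation:
rank_ℚ(R)=4; free=4−4=0
SNF(R) diag = [5, 15, 15, 30] → torsion [5, 15, 15, 30]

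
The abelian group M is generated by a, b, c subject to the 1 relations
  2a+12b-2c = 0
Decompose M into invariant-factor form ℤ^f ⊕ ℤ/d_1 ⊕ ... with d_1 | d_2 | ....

rank_ℚ(R)=1; free=3−1=2
SNF(R) diag = [2] → torsion [2]

Answer: M ≅ ℤ^2 ⊕ ℤ/2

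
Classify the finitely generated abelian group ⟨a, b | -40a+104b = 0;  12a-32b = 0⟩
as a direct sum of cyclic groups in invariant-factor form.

Answer: M ≅ ℤ/4 ⊕ ℤ/8

Derivation:
rank_ℚ(R)=2; free=2−2=0
SNF(R) diag = [4, 8] → torsion [4, 8]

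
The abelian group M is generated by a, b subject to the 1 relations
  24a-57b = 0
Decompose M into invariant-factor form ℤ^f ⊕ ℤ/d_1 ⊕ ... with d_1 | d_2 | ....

rank_ℚ(R)=1; free=2−1=1
SNF(R) diag = [3] → torsion [3]

Answer: M ≅ ℤ^1 ⊕ ℤ/3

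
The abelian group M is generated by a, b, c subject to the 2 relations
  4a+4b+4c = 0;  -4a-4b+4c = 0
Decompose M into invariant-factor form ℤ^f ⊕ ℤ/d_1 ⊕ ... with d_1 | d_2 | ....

Answer: M ≅ ℤ^1 ⊕ ℤ/4 ⊕ ℤ/8

Derivation:
rank_ℚ(R)=2; free=3−2=1
SNF(R) diag = [4, 8] → torsion [4, 8]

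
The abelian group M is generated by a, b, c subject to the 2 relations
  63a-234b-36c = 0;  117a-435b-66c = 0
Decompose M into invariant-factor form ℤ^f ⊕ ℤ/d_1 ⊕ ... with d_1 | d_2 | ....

Answer: M ≅ ℤ^1 ⊕ ℤ/3 ⊕ ℤ/9

Derivation:
rank_ℚ(R)=2; free=3−2=1
SNF(R) diag = [3, 9] → torsion [3, 9]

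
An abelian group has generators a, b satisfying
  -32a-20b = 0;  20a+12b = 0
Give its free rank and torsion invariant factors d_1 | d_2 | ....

Answer: M ≅ ℤ/4 ⊕ ℤ/4

Derivation:
rank_ℚ(R)=2; free=2−2=0
SNF(R) diag = [4, 4] → torsion [4, 4]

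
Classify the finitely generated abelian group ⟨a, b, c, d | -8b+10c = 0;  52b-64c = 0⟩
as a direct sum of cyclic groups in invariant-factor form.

Answer: M ≅ ℤ^2 ⊕ ℤ/2 ⊕ ℤ/4

Derivation:
rank_ℚ(R)=2; free=4−2=2
SNF(R) diag = [2, 4] → torsion [2, 4]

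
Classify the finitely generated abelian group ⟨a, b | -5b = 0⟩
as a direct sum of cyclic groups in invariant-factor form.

rank_ℚ(R)=1; free=2−1=1
SNF(R) diag = [5] → torsion [5]

Answer: M ≅ ℤ^1 ⊕ ℤ/5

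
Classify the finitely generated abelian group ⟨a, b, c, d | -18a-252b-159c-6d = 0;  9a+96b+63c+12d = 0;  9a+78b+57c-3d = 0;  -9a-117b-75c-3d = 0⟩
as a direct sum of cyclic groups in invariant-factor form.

Answer: M ≅ ℤ/3 ⊕ ℤ/3 ⊕ ℤ/9 ⊕ ℤ/9

Derivation:
rank_ℚ(R)=4; free=4−4=0
SNF(R) diag = [3, 3, 9, 9] → torsion [3, 3, 9, 9]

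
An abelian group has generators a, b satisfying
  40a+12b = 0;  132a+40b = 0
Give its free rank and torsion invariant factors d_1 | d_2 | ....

Answer: M ≅ ℤ/4 ⊕ ℤ/4

Derivation:
rank_ℚ(R)=2; free=2−2=0
SNF(R) diag = [4, 4] → torsion [4, 4]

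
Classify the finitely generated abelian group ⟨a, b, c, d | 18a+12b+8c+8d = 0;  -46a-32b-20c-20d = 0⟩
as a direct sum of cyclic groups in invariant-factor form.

rank_ℚ(R)=2; free=4−2=2
SNF(R) diag = [2, 4] → torsion [2, 4]

Answer: M ≅ ℤ^2 ⊕ ℤ/2 ⊕ ℤ/4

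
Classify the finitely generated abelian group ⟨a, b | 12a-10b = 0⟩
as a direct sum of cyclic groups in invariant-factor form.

rank_ℚ(R)=1; free=2−1=1
SNF(R) diag = [2] → torsion [2]

Answer: M ≅ ℤ^1 ⊕ ℤ/2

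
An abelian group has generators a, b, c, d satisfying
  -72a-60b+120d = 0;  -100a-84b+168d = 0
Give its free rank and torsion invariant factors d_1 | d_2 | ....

rank_ℚ(R)=2; free=4−2=2
SNF(R) diag = [4, 12] → torsion [4, 12]

Answer: M ≅ ℤ^2 ⊕ ℤ/4 ⊕ ℤ/12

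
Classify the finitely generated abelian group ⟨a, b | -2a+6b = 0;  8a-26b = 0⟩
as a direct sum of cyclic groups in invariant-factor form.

Answer: M ≅ ℤ/2 ⊕ ℤ/2

Derivation:
rank_ℚ(R)=2; free=2−2=0
SNF(R) diag = [2, 2] → torsion [2, 2]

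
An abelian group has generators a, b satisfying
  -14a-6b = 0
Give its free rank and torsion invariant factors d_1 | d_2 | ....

rank_ℚ(R)=1; free=2−1=1
SNF(R) diag = [2] → torsion [2]

Answer: M ≅ ℤ^1 ⊕ ℤ/2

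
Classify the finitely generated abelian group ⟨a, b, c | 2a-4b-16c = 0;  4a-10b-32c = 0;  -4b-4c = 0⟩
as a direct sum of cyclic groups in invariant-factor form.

rank_ℚ(R)=3; free=3−3=0
SNF(R) diag = [2, 2, 4] → torsion [2, 2, 4]

Answer: M ≅ ℤ/2 ⊕ ℤ/2 ⊕ ℤ/4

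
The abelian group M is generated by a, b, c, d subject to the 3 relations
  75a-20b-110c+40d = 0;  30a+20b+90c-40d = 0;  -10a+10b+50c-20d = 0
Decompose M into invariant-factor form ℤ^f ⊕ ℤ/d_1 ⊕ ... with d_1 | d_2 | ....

rank_ℚ(R)=3; free=4−3=1
SNF(R) diag = [5, 10, 10] → torsion [5, 10, 10]

Answer: M ≅ ℤ^1 ⊕ ℤ/5 ⊕ ℤ/10 ⊕ ℤ/10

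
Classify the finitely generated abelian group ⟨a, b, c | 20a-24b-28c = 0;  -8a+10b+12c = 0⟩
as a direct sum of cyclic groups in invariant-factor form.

Answer: M ≅ ℤ^1 ⊕ ℤ/2 ⊕ ℤ/4

Derivation:
rank_ℚ(R)=2; free=3−2=1
SNF(R) diag = [2, 4] → torsion [2, 4]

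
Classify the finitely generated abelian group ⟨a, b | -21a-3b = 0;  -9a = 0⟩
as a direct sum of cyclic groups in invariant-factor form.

rank_ℚ(R)=2; free=2−2=0
SNF(R) diag = [3, 9] → torsion [3, 9]

Answer: M ≅ ℤ/3 ⊕ ℤ/9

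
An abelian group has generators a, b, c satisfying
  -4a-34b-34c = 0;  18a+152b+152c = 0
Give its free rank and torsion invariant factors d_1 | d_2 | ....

Answer: M ≅ ℤ^1 ⊕ ℤ/2 ⊕ ℤ/2

Derivation:
rank_ℚ(R)=2; free=3−2=1
SNF(R) diag = [2, 2] → torsion [2, 2]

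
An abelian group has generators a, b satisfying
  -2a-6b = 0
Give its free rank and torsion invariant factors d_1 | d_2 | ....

rank_ℚ(R)=1; free=2−1=1
SNF(R) diag = [2] → torsion [2]

Answer: M ≅ ℤ^1 ⊕ ℤ/2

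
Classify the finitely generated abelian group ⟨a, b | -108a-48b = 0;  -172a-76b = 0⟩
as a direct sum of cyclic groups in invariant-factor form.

rank_ℚ(R)=2; free=2−2=0
SNF(R) diag = [4, 12] → torsion [4, 12]

Answer: M ≅ ℤ/4 ⊕ ℤ/12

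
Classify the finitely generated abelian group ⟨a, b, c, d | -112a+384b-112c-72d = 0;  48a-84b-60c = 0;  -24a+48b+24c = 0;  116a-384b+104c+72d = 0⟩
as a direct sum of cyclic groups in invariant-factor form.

Answer: M ≅ ℤ/4 ⊕ ℤ/12 ⊕ ℤ/24 ⊕ ℤ/72

Derivation:
rank_ℚ(R)=4; free=4−4=0
SNF(R) diag = [4, 12, 24, 72] → torsion [4, 12, 24, 72]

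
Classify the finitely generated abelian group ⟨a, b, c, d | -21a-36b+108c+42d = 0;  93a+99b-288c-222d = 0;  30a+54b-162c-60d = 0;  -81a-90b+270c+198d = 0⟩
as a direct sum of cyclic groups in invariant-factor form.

Answer: M ≅ ℤ/3 ⊕ ℤ/9 ⊕ ℤ/18 ⊕ ℤ/36

Derivation:
rank_ℚ(R)=4; free=4−4=0
SNF(R) diag = [3, 9, 18, 36] → torsion [3, 9, 18, 36]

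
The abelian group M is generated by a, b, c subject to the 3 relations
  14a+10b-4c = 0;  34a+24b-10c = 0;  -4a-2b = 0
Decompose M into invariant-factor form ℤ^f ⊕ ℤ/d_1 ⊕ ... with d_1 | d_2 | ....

rank_ℚ(R)=3; free=3−3=0
SNF(R) diag = [2, 2, 2] → torsion [2, 2, 2]

Answer: M ≅ ℤ/2 ⊕ ℤ/2 ⊕ ℤ/2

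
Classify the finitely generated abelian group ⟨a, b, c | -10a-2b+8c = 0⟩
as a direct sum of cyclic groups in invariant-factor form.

rank_ℚ(R)=1; free=3−1=2
SNF(R) diag = [2] → torsion [2]

Answer: M ≅ ℤ^2 ⊕ ℤ/2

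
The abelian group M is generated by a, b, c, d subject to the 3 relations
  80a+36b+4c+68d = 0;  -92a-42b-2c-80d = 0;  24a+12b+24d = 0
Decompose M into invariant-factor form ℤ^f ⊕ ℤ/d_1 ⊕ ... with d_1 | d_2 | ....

Answer: M ≅ ℤ^1 ⊕ ℤ/2 ⊕ ℤ/4 ⊕ ℤ/12

Derivation:
rank_ℚ(R)=3; free=4−3=1
SNF(R) diag = [2, 4, 12] → torsion [2, 4, 12]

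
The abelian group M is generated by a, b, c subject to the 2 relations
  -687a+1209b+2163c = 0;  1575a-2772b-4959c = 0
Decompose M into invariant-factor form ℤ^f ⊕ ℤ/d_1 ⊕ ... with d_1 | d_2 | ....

rank_ℚ(R)=2; free=3−2=1
SNF(R) diag = [3, 9] → torsion [3, 9]

Answer: M ≅ ℤ^1 ⊕ ℤ/3 ⊕ ℤ/9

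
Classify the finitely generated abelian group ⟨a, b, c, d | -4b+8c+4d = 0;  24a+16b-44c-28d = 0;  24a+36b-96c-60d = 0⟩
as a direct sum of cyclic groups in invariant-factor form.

rank_ℚ(R)=3; free=4−3=1
SNF(R) diag = [4, 12, 24] → torsion [4, 12, 24]

Answer: M ≅ ℤ^1 ⊕ ℤ/4 ⊕ ℤ/12 ⊕ ℤ/24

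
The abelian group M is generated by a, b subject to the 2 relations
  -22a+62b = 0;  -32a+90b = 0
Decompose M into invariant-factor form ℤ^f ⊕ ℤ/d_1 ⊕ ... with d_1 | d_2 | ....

Answer: M ≅ ℤ/2 ⊕ ℤ/2

Derivation:
rank_ℚ(R)=2; free=2−2=0
SNF(R) diag = [2, 2] → torsion [2, 2]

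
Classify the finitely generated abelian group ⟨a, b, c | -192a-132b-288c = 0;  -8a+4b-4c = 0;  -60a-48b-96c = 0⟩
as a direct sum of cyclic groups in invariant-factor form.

Answer: M ≅ ℤ/4 ⊕ ℤ/12 ⊕ ℤ/12

Derivation:
rank_ℚ(R)=3; free=3−3=0
SNF(R) diag = [4, 12, 12] → torsion [4, 12, 12]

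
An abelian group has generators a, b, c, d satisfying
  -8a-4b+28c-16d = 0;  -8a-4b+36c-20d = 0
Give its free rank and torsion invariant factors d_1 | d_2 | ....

Answer: M ≅ ℤ^2 ⊕ ℤ/4 ⊕ ℤ/4

Derivation:
rank_ℚ(R)=2; free=4−2=2
SNF(R) diag = [4, 4] → torsion [4, 4]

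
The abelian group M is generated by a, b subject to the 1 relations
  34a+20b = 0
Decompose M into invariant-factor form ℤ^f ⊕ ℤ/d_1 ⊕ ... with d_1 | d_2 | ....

Answer: M ≅ ℤ^1 ⊕ ℤ/2

Derivation:
rank_ℚ(R)=1; free=2−1=1
SNF(R) diag = [2] → torsion [2]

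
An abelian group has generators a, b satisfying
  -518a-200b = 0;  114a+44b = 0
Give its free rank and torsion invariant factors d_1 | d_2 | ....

Answer: M ≅ ℤ/2 ⊕ ℤ/4

Derivation:
rank_ℚ(R)=2; free=2−2=0
SNF(R) diag = [2, 4] → torsion [2, 4]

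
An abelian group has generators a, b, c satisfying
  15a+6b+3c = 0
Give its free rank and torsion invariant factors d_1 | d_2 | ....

rank_ℚ(R)=1; free=3−1=2
SNF(R) diag = [3] → torsion [3]

Answer: M ≅ ℤ^2 ⊕ ℤ/3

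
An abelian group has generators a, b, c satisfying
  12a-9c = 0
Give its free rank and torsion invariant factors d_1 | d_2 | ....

rank_ℚ(R)=1; free=3−1=2
SNF(R) diag = [3] → torsion [3]

Answer: M ≅ ℤ^2 ⊕ ℤ/3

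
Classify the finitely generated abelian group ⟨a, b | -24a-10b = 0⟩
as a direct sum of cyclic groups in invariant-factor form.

Answer: M ≅ ℤ^1 ⊕ ℤ/2

Derivation:
rank_ℚ(R)=1; free=2−1=1
SNF(R) diag = [2] → torsion [2]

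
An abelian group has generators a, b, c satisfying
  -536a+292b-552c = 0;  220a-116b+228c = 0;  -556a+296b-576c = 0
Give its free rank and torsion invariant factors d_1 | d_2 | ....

Answer: M ≅ ℤ/4 ⊕ ℤ/12 ⊕ ℤ/36

Derivation:
rank_ℚ(R)=3; free=3−3=0
SNF(R) diag = [4, 12, 36] → torsion [4, 12, 36]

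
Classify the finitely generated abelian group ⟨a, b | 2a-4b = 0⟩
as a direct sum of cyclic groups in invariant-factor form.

rank_ℚ(R)=1; free=2−1=1
SNF(R) diag = [2] → torsion [2]

Answer: M ≅ ℤ^1 ⊕ ℤ/2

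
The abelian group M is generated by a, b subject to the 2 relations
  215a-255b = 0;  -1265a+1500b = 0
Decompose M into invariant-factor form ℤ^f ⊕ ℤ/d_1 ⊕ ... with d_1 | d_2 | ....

rank_ℚ(R)=2; free=2−2=0
SNF(R) diag = [5, 15] → torsion [5, 15]

Answer: M ≅ ℤ/5 ⊕ ℤ/15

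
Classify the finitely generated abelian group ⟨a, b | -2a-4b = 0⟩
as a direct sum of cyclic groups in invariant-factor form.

rank_ℚ(R)=1; free=2−1=1
SNF(R) diag = [2] → torsion [2]

Answer: M ≅ ℤ^1 ⊕ ℤ/2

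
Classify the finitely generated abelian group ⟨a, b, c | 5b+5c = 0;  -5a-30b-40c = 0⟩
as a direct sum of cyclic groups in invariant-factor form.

Answer: M ≅ ℤ^1 ⊕ ℤ/5 ⊕ ℤ/5

Derivation:
rank_ℚ(R)=2; free=3−2=1
SNF(R) diag = [5, 5] → torsion [5, 5]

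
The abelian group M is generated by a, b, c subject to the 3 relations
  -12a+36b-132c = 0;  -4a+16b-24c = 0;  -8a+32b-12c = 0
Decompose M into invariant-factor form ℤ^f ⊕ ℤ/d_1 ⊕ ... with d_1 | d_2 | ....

rank_ℚ(R)=3; free=3−3=0
SNF(R) diag = [4, 12, 36] → torsion [4, 12, 36]

Answer: M ≅ ℤ/4 ⊕ ℤ/12 ⊕ ℤ/36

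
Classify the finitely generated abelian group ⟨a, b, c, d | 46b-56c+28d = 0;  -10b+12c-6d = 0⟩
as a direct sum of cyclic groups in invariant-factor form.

Answer: M ≅ ℤ^2 ⊕ ℤ/2 ⊕ ℤ/2

Derivation:
rank_ℚ(R)=2; free=4−2=2
SNF(R) diag = [2, 2] → torsion [2, 2]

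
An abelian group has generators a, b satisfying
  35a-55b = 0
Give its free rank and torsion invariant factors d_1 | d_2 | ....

Answer: M ≅ ℤ^1 ⊕ ℤ/5

Derivation:
rank_ℚ(R)=1; free=2−1=1
SNF(R) diag = [5] → torsion [5]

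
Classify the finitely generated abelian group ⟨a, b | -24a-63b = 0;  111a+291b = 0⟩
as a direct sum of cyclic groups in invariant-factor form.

Answer: M ≅ ℤ/3 ⊕ ℤ/3

Derivation:
rank_ℚ(R)=2; free=2−2=0
SNF(R) diag = [3, 3] → torsion [3, 3]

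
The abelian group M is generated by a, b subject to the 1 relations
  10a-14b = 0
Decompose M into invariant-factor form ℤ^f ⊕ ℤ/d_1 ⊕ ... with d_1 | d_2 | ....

rank_ℚ(R)=1; free=2−1=1
SNF(R) diag = [2] → torsion [2]

Answer: M ≅ ℤ^1 ⊕ ℤ/2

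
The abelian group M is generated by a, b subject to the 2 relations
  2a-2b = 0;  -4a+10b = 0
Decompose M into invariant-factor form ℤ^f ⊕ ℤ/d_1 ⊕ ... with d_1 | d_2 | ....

rank_ℚ(R)=2; free=2−2=0
SNF(R) diag = [2, 6] → torsion [2, 6]

Answer: M ≅ ℤ/2 ⊕ ℤ/6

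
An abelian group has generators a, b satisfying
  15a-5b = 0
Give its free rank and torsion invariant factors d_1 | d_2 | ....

Answer: M ≅ ℤ^1 ⊕ ℤ/5

Derivation:
rank_ℚ(R)=1; free=2−1=1
SNF(R) diag = [5] → torsion [5]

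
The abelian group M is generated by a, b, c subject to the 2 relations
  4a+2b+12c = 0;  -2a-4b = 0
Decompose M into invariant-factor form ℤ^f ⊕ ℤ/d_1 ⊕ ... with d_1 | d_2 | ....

rank_ℚ(R)=2; free=3−2=1
SNF(R) diag = [2, 6] → torsion [2, 6]

Answer: M ≅ ℤ^1 ⊕ ℤ/2 ⊕ ℤ/6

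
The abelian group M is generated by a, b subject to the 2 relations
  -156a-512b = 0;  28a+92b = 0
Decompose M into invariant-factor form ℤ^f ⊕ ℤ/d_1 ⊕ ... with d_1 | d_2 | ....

Answer: M ≅ ℤ/4 ⊕ ℤ/4

Derivation:
rank_ℚ(R)=2; free=2−2=0
SNF(R) diag = [4, 4] → torsion [4, 4]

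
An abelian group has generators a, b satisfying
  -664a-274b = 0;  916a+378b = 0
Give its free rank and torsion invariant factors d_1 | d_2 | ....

rank_ℚ(R)=2; free=2−2=0
SNF(R) diag = [2, 4] → torsion [2, 4]

Answer: M ≅ ℤ/2 ⊕ ℤ/4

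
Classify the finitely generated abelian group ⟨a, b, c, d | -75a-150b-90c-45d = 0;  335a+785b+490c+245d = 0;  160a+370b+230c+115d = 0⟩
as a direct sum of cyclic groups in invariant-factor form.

rank_ℚ(R)=3; free=4−3=1
SNF(R) diag = [5, 15, 15] → torsion [5, 15, 15]

Answer: M ≅ ℤ^1 ⊕ ℤ/5 ⊕ ℤ/15 ⊕ ℤ/15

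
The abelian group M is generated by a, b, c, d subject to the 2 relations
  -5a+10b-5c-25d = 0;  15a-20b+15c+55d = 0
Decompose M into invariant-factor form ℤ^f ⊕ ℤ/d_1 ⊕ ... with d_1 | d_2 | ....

Answer: M ≅ ℤ^2 ⊕ ℤ/5 ⊕ ℤ/10

Derivation:
rank_ℚ(R)=2; free=4−2=2
SNF(R) diag = [5, 10] → torsion [5, 10]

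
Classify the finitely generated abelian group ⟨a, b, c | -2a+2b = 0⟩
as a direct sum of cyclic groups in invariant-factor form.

rank_ℚ(R)=1; free=3−1=2
SNF(R) diag = [2] → torsion [2]

Answer: M ≅ ℤ^2 ⊕ ℤ/2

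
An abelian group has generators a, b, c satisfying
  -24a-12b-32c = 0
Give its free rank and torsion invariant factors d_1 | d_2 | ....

Answer: M ≅ ℤ^2 ⊕ ℤ/4

Derivation:
rank_ℚ(R)=1; free=3−1=2
SNF(R) diag = [4] → torsion [4]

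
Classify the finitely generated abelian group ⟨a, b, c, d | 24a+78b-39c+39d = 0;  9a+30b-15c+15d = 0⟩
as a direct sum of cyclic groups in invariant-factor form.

rank_ℚ(R)=2; free=4−2=2
SNF(R) diag = [3, 3] → torsion [3, 3]

Answer: M ≅ ℤ^2 ⊕ ℤ/3 ⊕ ℤ/3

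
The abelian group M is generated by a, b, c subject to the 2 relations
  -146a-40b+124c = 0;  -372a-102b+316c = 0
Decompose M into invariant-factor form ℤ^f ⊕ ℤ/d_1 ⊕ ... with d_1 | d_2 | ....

rank_ℚ(R)=2; free=3−2=1
SNF(R) diag = [2, 2] → torsion [2, 2]

Answer: M ≅ ℤ^1 ⊕ ℤ/2 ⊕ ℤ/2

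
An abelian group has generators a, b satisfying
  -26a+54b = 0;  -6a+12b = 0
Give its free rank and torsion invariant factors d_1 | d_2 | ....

Answer: M ≅ ℤ/2 ⊕ ℤ/6

Derivation:
rank_ℚ(R)=2; free=2−2=0
SNF(R) diag = [2, 6] → torsion [2, 6]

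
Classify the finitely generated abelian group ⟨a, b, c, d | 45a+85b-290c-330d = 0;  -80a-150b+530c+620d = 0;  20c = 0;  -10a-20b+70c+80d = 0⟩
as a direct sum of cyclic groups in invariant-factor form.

Answer: M ≅ ℤ/5 ⊕ ℤ/10 ⊕ ℤ/20 ⊕ ℤ/40

Derivation:
rank_ℚ(R)=4; free=4−4=0
SNF(R) diag = [5, 10, 20, 40] → torsion [5, 10, 20, 40]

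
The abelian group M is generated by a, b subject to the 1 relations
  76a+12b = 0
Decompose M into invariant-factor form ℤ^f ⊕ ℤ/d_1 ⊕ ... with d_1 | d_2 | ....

rank_ℚ(R)=1; free=2−1=1
SNF(R) diag = [4] → torsion [4]

Answer: M ≅ ℤ^1 ⊕ ℤ/4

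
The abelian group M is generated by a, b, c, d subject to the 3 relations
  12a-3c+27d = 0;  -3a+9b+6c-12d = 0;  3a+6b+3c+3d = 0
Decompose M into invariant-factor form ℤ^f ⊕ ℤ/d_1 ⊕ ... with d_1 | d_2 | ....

Answer: M ≅ ℤ^1 ⊕ ℤ/3 ⊕ ℤ/3 ⊕ ℤ/3

Derivation:
rank_ℚ(R)=3; free=4−3=1
SNF(R) diag = [3, 3, 3] → torsion [3, 3, 3]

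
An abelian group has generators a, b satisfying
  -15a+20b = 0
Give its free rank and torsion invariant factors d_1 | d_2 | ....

Answer: M ≅ ℤ^1 ⊕ ℤ/5

Derivation:
rank_ℚ(R)=1; free=2−1=1
SNF(R) diag = [5] → torsion [5]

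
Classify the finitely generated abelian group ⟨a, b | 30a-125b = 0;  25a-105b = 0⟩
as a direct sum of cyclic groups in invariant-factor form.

Answer: M ≅ ℤ/5 ⊕ ℤ/5

Derivation:
rank_ℚ(R)=2; free=2−2=0
SNF(R) diag = [5, 5] → torsion [5, 5]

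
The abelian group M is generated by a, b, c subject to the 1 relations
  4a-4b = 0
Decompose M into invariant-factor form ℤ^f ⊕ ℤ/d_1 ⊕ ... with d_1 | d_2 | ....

Answer: M ≅ ℤ^2 ⊕ ℤ/4

Derivation:
rank_ℚ(R)=1; free=3−1=2
SNF(R) diag = [4] → torsion [4]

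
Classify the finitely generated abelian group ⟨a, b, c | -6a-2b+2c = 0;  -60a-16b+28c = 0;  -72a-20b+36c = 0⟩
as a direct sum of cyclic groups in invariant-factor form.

rank_ℚ(R)=3; free=3−3=0
SNF(R) diag = [2, 4, 12] → torsion [2, 4, 12]

Answer: M ≅ ℤ/2 ⊕ ℤ/4 ⊕ ℤ/12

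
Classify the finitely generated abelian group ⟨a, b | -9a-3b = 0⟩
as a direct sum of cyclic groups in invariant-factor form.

rank_ℚ(R)=1; free=2−1=1
SNF(R) diag = [3] → torsion [3]

Answer: M ≅ ℤ^1 ⊕ ℤ/3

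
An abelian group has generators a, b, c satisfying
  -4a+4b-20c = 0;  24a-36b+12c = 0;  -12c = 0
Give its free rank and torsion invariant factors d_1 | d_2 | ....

rank_ℚ(R)=3; free=3−3=0
SNF(R) diag = [4, 12, 12] → torsion [4, 12, 12]

Answer: M ≅ ℤ/4 ⊕ ℤ/12 ⊕ ℤ/12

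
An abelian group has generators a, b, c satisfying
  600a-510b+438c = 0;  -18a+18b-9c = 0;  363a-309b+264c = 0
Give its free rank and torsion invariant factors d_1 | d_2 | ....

Answer: M ≅ ℤ/3 ⊕ ℤ/9 ⊕ ℤ/18

Derivation:
rank_ℚ(R)=3; free=3−3=0
SNF(R) diag = [3, 9, 18] → torsion [3, 9, 18]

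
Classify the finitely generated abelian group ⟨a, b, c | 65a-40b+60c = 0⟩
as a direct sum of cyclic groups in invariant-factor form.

Answer: M ≅ ℤ^2 ⊕ ℤ/5

Derivation:
rank_ℚ(R)=1; free=3−1=2
SNF(R) diag = [5] → torsion [5]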